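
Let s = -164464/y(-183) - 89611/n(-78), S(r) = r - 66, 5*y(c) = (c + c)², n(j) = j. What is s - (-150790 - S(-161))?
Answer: 132092294495/870714 ≈ 1.5171e+5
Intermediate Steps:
y(c) = 4*c²/5 (y(c) = (c + c)²/5 = (2*c)²/5 = (4*c²)/5 = 4*c²/5)
S(r) = -66 + r
s = 994982513/870714 (s = -164464/((⅘)*(-183)²) - 89611/(-78) = -164464/((⅘)*33489) - 89611*(-1/78) = -164464/133956/5 + 89611/78 = -164464*5/133956 + 89611/78 = -205580/33489 + 89611/78 = 994982513/870714 ≈ 1142.7)
s - (-150790 - S(-161)) = 994982513/870714 - (-150790 - (-66 - 161)) = 994982513/870714 - (-150790 - 1*(-227)) = 994982513/870714 - (-150790 + 227) = 994982513/870714 - 1*(-150563) = 994982513/870714 + 150563 = 132092294495/870714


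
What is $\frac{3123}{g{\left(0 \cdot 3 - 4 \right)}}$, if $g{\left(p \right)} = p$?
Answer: $- \frac{3123}{4} \approx -780.75$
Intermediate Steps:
$\frac{3123}{g{\left(0 \cdot 3 - 4 \right)}} = \frac{3123}{0 \cdot 3 - 4} = \frac{3123}{0 - 4} = \frac{3123}{-4} = 3123 \left(- \frac{1}{4}\right) = - \frac{3123}{4}$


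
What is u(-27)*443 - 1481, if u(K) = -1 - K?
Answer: 10037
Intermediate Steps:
u(-27)*443 - 1481 = (-1 - 1*(-27))*443 - 1481 = (-1 + 27)*443 - 1481 = 26*443 - 1481 = 11518 - 1481 = 10037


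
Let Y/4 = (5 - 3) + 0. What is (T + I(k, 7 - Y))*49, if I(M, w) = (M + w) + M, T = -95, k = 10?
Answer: -3724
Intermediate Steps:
Y = 8 (Y = 4*((5 - 3) + 0) = 4*(2 + 0) = 4*2 = 8)
I(M, w) = w + 2*M
(T + I(k, 7 - Y))*49 = (-95 + ((7 - 1*8) + 2*10))*49 = (-95 + ((7 - 8) + 20))*49 = (-95 + (-1 + 20))*49 = (-95 + 19)*49 = -76*49 = -3724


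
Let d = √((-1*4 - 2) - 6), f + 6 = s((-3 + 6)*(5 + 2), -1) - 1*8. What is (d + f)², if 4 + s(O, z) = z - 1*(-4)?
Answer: 213 - 60*I*√3 ≈ 213.0 - 103.92*I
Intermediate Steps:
s(O, z) = z (s(O, z) = -4 + (z - 1*(-4)) = -4 + (z + 4) = -4 + (4 + z) = z)
f = -15 (f = -6 + (-1 - 1*8) = -6 + (-1 - 8) = -6 - 9 = -15)
d = 2*I*√3 (d = √((-4 - 2) - 6) = √(-6 - 6) = √(-12) = 2*I*√3 ≈ 3.4641*I)
(d + f)² = (2*I*√3 - 15)² = (-15 + 2*I*√3)²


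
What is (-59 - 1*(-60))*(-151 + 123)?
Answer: -28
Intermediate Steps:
(-59 - 1*(-60))*(-151 + 123) = (-59 + 60)*(-28) = 1*(-28) = -28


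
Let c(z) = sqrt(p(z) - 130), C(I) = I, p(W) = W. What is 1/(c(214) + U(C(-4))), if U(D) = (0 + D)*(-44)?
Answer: 44/7723 - sqrt(21)/15446 ≈ 0.0054006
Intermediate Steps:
U(D) = -44*D (U(D) = D*(-44) = -44*D)
c(z) = sqrt(-130 + z) (c(z) = sqrt(z - 130) = sqrt(-130 + z))
1/(c(214) + U(C(-4))) = 1/(sqrt(-130 + 214) - 44*(-4)) = 1/(sqrt(84) + 176) = 1/(2*sqrt(21) + 176) = 1/(176 + 2*sqrt(21))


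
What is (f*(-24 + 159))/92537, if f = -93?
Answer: -12555/92537 ≈ -0.13568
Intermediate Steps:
(f*(-24 + 159))/92537 = -93*(-24 + 159)/92537 = -93*135*(1/92537) = -12555*1/92537 = -12555/92537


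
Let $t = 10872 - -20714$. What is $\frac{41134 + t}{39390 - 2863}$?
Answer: $\frac{72720}{36527} \approx 1.9909$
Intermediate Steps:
$t = 31586$ ($t = 10872 + 20714 = 31586$)
$\frac{41134 + t}{39390 - 2863} = \frac{41134 + 31586}{39390 - 2863} = \frac{72720}{36527}$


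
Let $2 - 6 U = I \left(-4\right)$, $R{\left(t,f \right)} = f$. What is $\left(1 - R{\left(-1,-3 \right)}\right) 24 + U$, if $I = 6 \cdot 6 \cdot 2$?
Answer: $\frac{433}{3} \approx 144.33$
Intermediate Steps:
$I = 72$ ($I = 36 \cdot 2 = 72$)
$U = \frac{145}{3}$ ($U = \frac{1}{3} - \frac{72 \left(-4\right)}{6} = \frac{1}{3} - -48 = \frac{1}{3} + 48 = \frac{145}{3} \approx 48.333$)
$\left(1 - R{\left(-1,-3 \right)}\right) 24 + U = \left(1 - -3\right) 24 + \frac{145}{3} = \left(1 + 3\right) 24 + \frac{145}{3} = 4 \cdot 24 + \frac{145}{3} = 96 + \frac{145}{3} = \frac{433}{3}$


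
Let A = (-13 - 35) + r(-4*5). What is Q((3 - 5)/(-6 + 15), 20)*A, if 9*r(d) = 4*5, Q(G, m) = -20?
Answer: 8240/9 ≈ 915.56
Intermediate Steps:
r(d) = 20/9 (r(d) = (4*5)/9 = (⅑)*20 = 20/9)
A = -412/9 (A = (-13 - 35) + 20/9 = -48 + 20/9 = -412/9 ≈ -45.778)
Q((3 - 5)/(-6 + 15), 20)*A = -20*(-412/9) = 8240/9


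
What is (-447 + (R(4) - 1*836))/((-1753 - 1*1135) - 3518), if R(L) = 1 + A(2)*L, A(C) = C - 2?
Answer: 641/3203 ≈ 0.20012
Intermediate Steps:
A(C) = -2 + C
R(L) = 1 (R(L) = 1 + (-2 + 2)*L = 1 + 0*L = 1 + 0 = 1)
(-447 + (R(4) - 1*836))/((-1753 - 1*1135) - 3518) = (-447 + (1 - 1*836))/((-1753 - 1*1135) - 3518) = (-447 + (1 - 836))/((-1753 - 1135) - 3518) = (-447 - 835)/(-2888 - 3518) = -1282/(-6406) = -1282*(-1/6406) = 641/3203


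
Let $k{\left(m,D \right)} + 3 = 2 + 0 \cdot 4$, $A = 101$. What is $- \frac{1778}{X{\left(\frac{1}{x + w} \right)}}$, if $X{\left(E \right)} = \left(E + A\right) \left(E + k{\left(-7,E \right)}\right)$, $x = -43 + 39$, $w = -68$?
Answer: $\frac{9217152}{530783} \approx 17.365$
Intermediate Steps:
$x = -4$
$k{\left(m,D \right)} = -1$ ($k{\left(m,D \right)} = -3 + \left(2 + 0 \cdot 4\right) = -3 + \left(2 + 0\right) = -3 + 2 = -1$)
$X{\left(E \right)} = \left(-1 + E\right) \left(101 + E\right)$ ($X{\left(E \right)} = \left(E + 101\right) \left(E - 1\right) = \left(101 + E\right) \left(-1 + E\right) = \left(-1 + E\right) \left(101 + E\right)$)
$- \frac{1778}{X{\left(\frac{1}{x + w} \right)}} = - \frac{1778}{-101 + \left(\frac{1}{-4 - 68}\right)^{2} + \frac{100}{-4 - 68}} = - \frac{1778}{-101 + \left(\frac{1}{-72}\right)^{2} + \frac{100}{-72}} = - \frac{1778}{-101 + \left(- \frac{1}{72}\right)^{2} + 100 \left(- \frac{1}{72}\right)} = - \frac{1778}{-101 + \frac{1}{5184} - \frac{25}{18}} = - \frac{1778}{- \frac{530783}{5184}} = \left(-1778\right) \left(- \frac{5184}{530783}\right) = \frac{9217152}{530783}$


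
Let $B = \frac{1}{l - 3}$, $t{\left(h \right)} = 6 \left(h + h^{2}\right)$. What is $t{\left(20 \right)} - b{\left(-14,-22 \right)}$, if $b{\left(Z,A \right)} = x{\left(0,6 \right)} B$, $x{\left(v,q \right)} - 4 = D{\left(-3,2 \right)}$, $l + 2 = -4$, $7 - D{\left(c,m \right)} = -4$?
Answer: $\frac{7565}{3} \approx 2521.7$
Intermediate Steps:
$D{\left(c,m \right)} = 11$ ($D{\left(c,m \right)} = 7 - -4 = 7 + 4 = 11$)
$l = -6$ ($l = -2 - 4 = -6$)
$x{\left(v,q \right)} = 15$ ($x{\left(v,q \right)} = 4 + 11 = 15$)
$t{\left(h \right)} = 6 h + 6 h^{2}$
$B = - \frac{1}{9}$ ($B = \frac{1}{-6 - 3} = \frac{1}{-9} = - \frac{1}{9} \approx -0.11111$)
$b{\left(Z,A \right)} = - \frac{5}{3}$ ($b{\left(Z,A \right)} = 15 \left(- \frac{1}{9}\right) = - \frac{5}{3}$)
$t{\left(20 \right)} - b{\left(-14,-22 \right)} = 6 \cdot 20 \left(1 + 20\right) - - \frac{5}{3} = 6 \cdot 20 \cdot 21 + \frac{5}{3} = 2520 + \frac{5}{3} = \frac{7565}{3}$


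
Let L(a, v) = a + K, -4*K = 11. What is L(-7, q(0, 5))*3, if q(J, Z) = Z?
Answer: -117/4 ≈ -29.250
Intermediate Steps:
K = -11/4 (K = -¼*11 = -11/4 ≈ -2.7500)
L(a, v) = -11/4 + a (L(a, v) = a - 11/4 = -11/4 + a)
L(-7, q(0, 5))*3 = (-11/4 - 7)*3 = -39/4*3 = -117/4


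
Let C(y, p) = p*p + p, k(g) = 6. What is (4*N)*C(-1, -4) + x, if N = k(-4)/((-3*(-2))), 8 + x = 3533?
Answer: 3573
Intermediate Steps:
x = 3525 (x = -8 + 3533 = 3525)
C(y, p) = p + p² (C(y, p) = p² + p = p + p²)
N = 1 (N = 6/((-3*(-2))) = 6/6 = 6*(⅙) = 1)
(4*N)*C(-1, -4) + x = (4*1)*(-4*(1 - 4)) + 3525 = 4*(-4*(-3)) + 3525 = 4*12 + 3525 = 48 + 3525 = 3573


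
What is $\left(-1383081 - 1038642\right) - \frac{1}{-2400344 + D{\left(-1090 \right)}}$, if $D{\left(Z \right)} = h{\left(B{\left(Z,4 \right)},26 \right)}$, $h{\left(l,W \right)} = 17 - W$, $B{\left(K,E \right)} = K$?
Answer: $- \frac{5812990068218}{2400353} \approx -2.4217 \cdot 10^{6}$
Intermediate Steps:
$D{\left(Z \right)} = -9$ ($D{\left(Z \right)} = 17 - 26 = -9$)
$\left(-1383081 - 1038642\right) - \frac{1}{-2400344 + D{\left(-1090 \right)}} = \left(-1383081 - 1038642\right) - \frac{1}{-2400344 - 9} = \left(-1383081 - 1038642\right) - \frac{1}{-2400353} = -2421723 - - \frac{1}{2400353} = -2421723 + \frac{1}{2400353} = - \frac{5812990068218}{2400353}$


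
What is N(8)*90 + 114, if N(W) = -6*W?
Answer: -4206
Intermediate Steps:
N(8)*90 + 114 = -6*8*90 + 114 = -48*90 + 114 = -4320 + 114 = -4206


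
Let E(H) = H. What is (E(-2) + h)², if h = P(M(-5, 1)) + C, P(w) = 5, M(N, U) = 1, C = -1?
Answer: 4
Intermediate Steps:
h = 4 (h = 5 - 1 = 4)
(E(-2) + h)² = (-2 + 4)² = 2² = 4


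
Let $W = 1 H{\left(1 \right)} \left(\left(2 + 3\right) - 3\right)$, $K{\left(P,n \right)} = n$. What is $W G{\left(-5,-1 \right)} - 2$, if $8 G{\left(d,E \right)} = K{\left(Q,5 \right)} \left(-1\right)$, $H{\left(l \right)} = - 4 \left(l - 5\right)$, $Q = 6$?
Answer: $-22$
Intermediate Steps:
$H{\left(l \right)} = 20 - 4 l$ ($H{\left(l \right)} = - 4 \left(-5 + l\right) = 20 - 4 l$)
$G{\left(d,E \right)} = - \frac{5}{8}$ ($G{\left(d,E \right)} = \frac{5 \left(-1\right)}{8} = \frac{1}{8} \left(-5\right) = - \frac{5}{8}$)
$W = 32$ ($W = 1 \left(20 - 4\right) \left(\left(2 + 3\right) - 3\right) = 1 \left(20 - 4\right) \left(5 - 3\right) = 1 \cdot 16 \cdot 2 = 16 \cdot 2 = 32$)
$W G{\left(-5,-1 \right)} - 2 = 32 \left(- \frac{5}{8}\right) - 2 = -20 - 2 = -22$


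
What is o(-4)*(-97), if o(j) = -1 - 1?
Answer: 194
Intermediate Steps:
o(j) = -2
o(-4)*(-97) = -2*(-97) = 194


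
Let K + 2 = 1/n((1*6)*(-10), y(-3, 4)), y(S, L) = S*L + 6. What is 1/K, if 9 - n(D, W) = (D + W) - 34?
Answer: -109/217 ≈ -0.50230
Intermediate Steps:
y(S, L) = 6 + L*S (y(S, L) = L*S + 6 = 6 + L*S)
n(D, W) = 43 - D - W (n(D, W) = 9 - ((D + W) - 34) = 9 - (-34 + D + W) = 9 + (34 - D - W) = 43 - D - W)
K = -217/109 (K = -2 + 1/(43 - 1*6*(-10) - (6 + 4*(-3))) = -2 + 1/(43 - 6*(-10) - (6 - 12)) = -2 + 1/(43 - 1*(-60) - 1*(-6)) = -2 + 1/(43 + 60 + 6) = -2 + 1/109 = -217/109 ≈ -1.9908)
1/K = 1/(-217/109) = -109/217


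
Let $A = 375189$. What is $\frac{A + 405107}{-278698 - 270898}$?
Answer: $- \frac{195074}{137399} \approx -1.4198$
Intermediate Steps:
$\frac{A + 405107}{-278698 - 270898} = \frac{375189 + 405107}{-278698 - 270898} = \frac{780296}{-549596} = 780296 \left(- \frac{1}{549596}\right) = - \frac{195074}{137399}$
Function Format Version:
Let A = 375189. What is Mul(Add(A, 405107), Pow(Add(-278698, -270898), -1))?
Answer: Rational(-195074, 137399) ≈ -1.4198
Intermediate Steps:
Mul(Add(A, 405107), Pow(Add(-278698, -270898), -1)) = Mul(Add(375189, 405107), Pow(Add(-278698, -270898), -1)) = Mul(780296, Pow(-549596, -1)) = Mul(780296, Rational(-1, 549596)) = Rational(-195074, 137399)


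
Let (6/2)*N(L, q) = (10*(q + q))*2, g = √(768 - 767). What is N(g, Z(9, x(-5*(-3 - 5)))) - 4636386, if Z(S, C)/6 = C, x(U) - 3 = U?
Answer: -4632946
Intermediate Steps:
g = 1 (g = √1 = 1)
x(U) = 3 + U
Z(S, C) = 6*C
N(L, q) = 40*q/3 (N(L, q) = ((10*(q + q))*2)/3 = ((10*(2*q))*2)/3 = ((20*q)*2)/3 = (40*q)/3 = 40*q/3)
N(g, Z(9, x(-5*(-3 - 5)))) - 4636386 = 40*(6*(3 - 5*(-3 - 5)))/3 - 4636386 = 40*(6*(3 - 5*(-8)))/3 - 4636386 = 40*(6*(3 + 40))/3 - 4636386 = 40*(6*43)/3 - 4636386 = (40/3)*258 - 4636386 = 3440 - 4636386 = -4632946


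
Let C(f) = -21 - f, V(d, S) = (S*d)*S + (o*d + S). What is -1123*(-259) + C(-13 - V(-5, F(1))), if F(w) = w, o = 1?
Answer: 290840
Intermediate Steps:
V(d, S) = S + d + d*S**2 (V(d, S) = (S*d)*S + (1*d + S) = d*S**2 + (d + S) = d*S**2 + (S + d) = S + d + d*S**2)
-1123*(-259) + C(-13 - V(-5, F(1))) = -1123*(-259) + (-21 - (-13 - (1 - 5 - 5*1**2))) = 290857 + (-21 - (-13 - (1 - 5 - 5*1))) = 290857 + (-21 - (-13 - (1 - 5 - 5))) = 290857 + (-21 - (-13 - 1*(-9))) = 290857 + (-21 - (-13 + 9)) = 290857 + (-21 - 1*(-4)) = 290857 + (-21 + 4) = 290857 - 17 = 290840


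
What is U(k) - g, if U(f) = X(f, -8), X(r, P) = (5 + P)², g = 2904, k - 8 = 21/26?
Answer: -2895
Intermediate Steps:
k = 229/26 (k = 8 + 21/26 = 229/26 ≈ 8.8077)
U(f) = 9 (U(f) = (5 - 8)² = (-3)² = 9)
U(k) - g = 9 - 1*2904 = 9 - 2904 = -2895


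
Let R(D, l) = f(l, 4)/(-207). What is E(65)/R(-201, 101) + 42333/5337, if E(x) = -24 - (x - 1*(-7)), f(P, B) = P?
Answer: 36777499/179679 ≈ 204.68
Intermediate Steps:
R(D, l) = -l/207 (R(D, l) = l/(-207) = l*(-1/207) = -l/207)
E(x) = -31 - x (E(x) = -24 - (x + 7) = -24 - (7 + x) = -24 + (-7 - x) = -31 - x)
E(65)/R(-201, 101) + 42333/5337 = (-31 - 1*65)/((-1/207*101)) + 42333/5337 = (-31 - 65)/(-101/207) + 42333*(1/5337) = -96*(-207/101) + 14111/1779 = 19872/101 + 14111/1779 = 36777499/179679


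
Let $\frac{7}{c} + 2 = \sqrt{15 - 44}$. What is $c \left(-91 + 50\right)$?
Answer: $\frac{574}{33} + \frac{287 i \sqrt{29}}{33} \approx 17.394 + 46.835 i$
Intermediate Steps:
$c = \frac{7}{-2 + i \sqrt{29}}$ ($c = \frac{7}{-2 + \sqrt{15 - 44}} = \frac{7}{-2 + \sqrt{-29}} = \frac{7}{-2 + i \sqrt{29}} \approx -0.42424 - 1.1423 i$)
$c \left(-91 + 50\right) = \left(- \frac{14}{33} - \frac{7 i \sqrt{29}}{33}\right) \left(-91 + 50\right) = \left(- \frac{14}{33} - \frac{7 i \sqrt{29}}{33}\right) \left(-41\right) = \frac{574}{33} + \frac{287 i \sqrt{29}}{33}$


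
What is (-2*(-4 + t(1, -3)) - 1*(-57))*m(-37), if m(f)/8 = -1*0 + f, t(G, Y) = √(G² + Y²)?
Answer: -19240 + 592*√10 ≈ -17368.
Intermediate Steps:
m(f) = 8*f (m(f) = 8*(-1*0 + f) = 8*(0 + f) = 8*f)
(-2*(-4 + t(1, -3)) - 1*(-57))*m(-37) = (-2*(-4 + √(1² + (-3)²)) - 1*(-57))*(8*(-37)) = (-2*(-4 + √(1 + 9)) + 57)*(-296) = (-2*(-4 + √10) + 57)*(-296) = ((8 - 2*√10) + 57)*(-296) = (65 - 2*√10)*(-296) = -19240 + 592*√10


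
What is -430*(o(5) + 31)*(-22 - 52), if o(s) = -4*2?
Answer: 731860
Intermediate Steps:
o(s) = -8
-430*(o(5) + 31)*(-22 - 52) = -430*(-8 + 31)*(-22 - 52) = -9890*(-74) = -430*(-1702) = 731860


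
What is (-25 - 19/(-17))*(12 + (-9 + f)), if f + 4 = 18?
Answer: -406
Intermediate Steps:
f = 14 (f = -4 + 18 = 14)
(-25 - 19/(-17))*(12 + (-9 + f)) = (-25 - 19/(-17))*(12 + (-9 + 14)) = (-25 - 19*(-1)/17)*(12 + 5) = (-25 - 1*(-19/17))*17 = (-25 + 19/17)*17 = -406/17*17 = -406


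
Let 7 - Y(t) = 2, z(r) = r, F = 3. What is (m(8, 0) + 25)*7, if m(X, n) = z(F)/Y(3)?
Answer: 896/5 ≈ 179.20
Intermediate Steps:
Y(t) = 5 (Y(t) = 7 - 1*2 = 7 - 2 = 5)
m(X, n) = 3/5
(m(8, 0) + 25)*7 = (3/5 + 25)*7 = (128/5)*7 = 896/5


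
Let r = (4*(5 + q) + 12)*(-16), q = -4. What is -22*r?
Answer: 5632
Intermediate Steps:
r = -256 (r = (4*(5 - 4) + 12)*(-16) = (4*1 + 12)*(-16) = (4 + 12)*(-16) = 16*(-16) = -256)
-22*r = -22*(-256) = 5632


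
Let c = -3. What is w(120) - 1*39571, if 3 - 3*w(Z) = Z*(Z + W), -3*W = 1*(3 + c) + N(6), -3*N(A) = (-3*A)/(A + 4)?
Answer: -44362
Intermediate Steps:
N(A) = A/(4 + A) (N(A) = -(-3*A)/(3*(A + 4)) = -(-3*A)/(3*(4 + A)) = -(-1)*A/(4 + A) = A/(4 + A))
W = -⅕ (W = -(1*(3 - 3) + 6/(4 + 6))/3 = -(1*0 + 6/10)/3 = -(0 + 6*(⅒))/3 = -(0 + ⅗)/3 = -⅓*⅗ = -⅕ ≈ -0.20000)
w(Z) = 1 - Z*(-⅕ + Z)/3 (w(Z) = 1 - Z*(Z - ⅕)/3 = 1 - Z*(-⅕ + Z)/3)
w(120) - 1*39571 = (1 - ⅓*120² + (1/15)*120) - 1*39571 = (1 - ⅓*14400 + 8) - 39571 = (1 - 4800 + 8) - 39571 = -4791 - 39571 = -44362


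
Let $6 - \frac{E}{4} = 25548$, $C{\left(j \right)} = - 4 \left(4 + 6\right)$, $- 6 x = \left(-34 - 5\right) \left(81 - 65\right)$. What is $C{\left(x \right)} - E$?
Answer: $102128$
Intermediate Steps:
$x = 104$ ($x = - \frac{\left(-34 - 5\right) \left(81 - 65\right)}{6} = - \frac{\left(-39\right) 16}{6} = \left(- \frac{1}{6}\right) \left(-624\right) = 104$)
$C{\left(j \right)} = -40$ ($C{\left(j \right)} = \left(-4\right) 10 = -40$)
$E = -102168$ ($E = 24 - 102192 = -102168$)
$C{\left(x \right)} - E = -40 - -102168 = -40 + 102168 = 102128$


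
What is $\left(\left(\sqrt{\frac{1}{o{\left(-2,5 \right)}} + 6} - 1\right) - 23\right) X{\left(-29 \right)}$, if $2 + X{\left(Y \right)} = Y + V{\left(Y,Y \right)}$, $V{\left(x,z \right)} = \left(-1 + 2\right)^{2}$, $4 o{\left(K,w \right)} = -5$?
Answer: $720 - 6 \sqrt{130} \approx 651.59$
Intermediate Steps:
$o{\left(K,w \right)} = - \frac{5}{4}$ ($o{\left(K,w \right)} = \frac{1}{4} \left(-5\right) = - \frac{5}{4}$)
$V{\left(x,z \right)} = 1$ ($V{\left(x,z \right)} = 1^{2} = 1$)
$X{\left(Y \right)} = -1 + Y$ ($X{\left(Y \right)} = -2 + \left(Y + 1\right) = -2 + \left(1 + Y\right) = -1 + Y$)
$\left(\left(\sqrt{\frac{1}{o{\left(-2,5 \right)}} + 6} - 1\right) - 23\right) X{\left(-29 \right)} = \left(\left(\sqrt{\frac{1}{- \frac{5}{4}} + 6} - 1\right) - 23\right) \left(-1 - 29\right) = \left(\left(\sqrt{- \frac{4}{5} + 6} - 1\right) - 23\right) \left(-30\right) = \left(\left(\sqrt{\frac{26}{5}} - 1\right) - 23\right) \left(-30\right) = \left(\left(\frac{\sqrt{130}}{5} - 1\right) - 23\right) \left(-30\right) = \left(\left(-1 + \frac{\sqrt{130}}{5}\right) - 23\right) \left(-30\right) = \left(-24 + \frac{\sqrt{130}}{5}\right) \left(-30\right) = 720 - 6 \sqrt{130}$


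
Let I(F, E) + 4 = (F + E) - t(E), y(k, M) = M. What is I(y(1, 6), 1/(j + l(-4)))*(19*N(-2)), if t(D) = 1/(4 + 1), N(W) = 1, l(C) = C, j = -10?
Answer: 2299/70 ≈ 32.843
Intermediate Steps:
t(D) = ⅕ (t(D) = 1/5 = ⅕)
I(F, E) = -21/5 + E + F (I(F, E) = -4 + ((F + E) - 1*⅕) = -4 + ((E + F) - ⅕) = -4 + (-⅕ + E + F) = -21/5 + E + F)
I(y(1, 6), 1/(j + l(-4)))*(19*N(-2)) = (-21/5 + 1/(-10 - 4) + 6)*(19*1) = (-21/5 + 1/(-14) + 6)*19 = (-21/5 - 1/14 + 6)*19 = (121/70)*19 = 2299/70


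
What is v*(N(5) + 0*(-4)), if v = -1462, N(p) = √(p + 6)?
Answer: -1462*√11 ≈ -4848.9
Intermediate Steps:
N(p) = √(6 + p)
v*(N(5) + 0*(-4)) = -1462*(√(6 + 5) + 0*(-4)) = -1462*(√11 + 0) = -1462*√11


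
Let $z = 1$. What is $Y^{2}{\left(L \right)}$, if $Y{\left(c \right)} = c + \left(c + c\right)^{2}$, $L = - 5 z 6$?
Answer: $12744900$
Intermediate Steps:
$L = -30$ ($L = \left(-5\right) 1 \cdot 6 = \left(-5\right) 6 = -30$)
$Y{\left(c \right)} = c + 4 c^{2}$ ($Y{\left(c \right)} = c + \left(2 c\right)^{2} = c + 4 c^{2}$)
$Y^{2}{\left(L \right)} = \left(- 30 \left(1 + 4 \left(-30\right)\right)\right)^{2} = \left(- 30 \left(1 - 120\right)\right)^{2} = \left(\left(-30\right) \left(-119\right)\right)^{2} = 3570^{2} = 12744900$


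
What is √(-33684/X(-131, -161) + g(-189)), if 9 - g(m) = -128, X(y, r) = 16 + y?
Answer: √5685485/115 ≈ 20.734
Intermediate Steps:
g(m) = 137 (g(m) = 9 - 1*(-128) = 9 + 128 = 137)
√(-33684/X(-131, -161) + g(-189)) = √(-33684/(16 - 131) + 137) = √(-33684/(-115) + 137) = √(-33684*(-1/115) + 137) = √(33684/115 + 137) = √(49439/115) = √5685485/115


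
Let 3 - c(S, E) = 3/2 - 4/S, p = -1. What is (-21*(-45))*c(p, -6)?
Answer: -4725/2 ≈ -2362.5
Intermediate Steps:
c(S, E) = 3/2 + 4/S (c(S, E) = 3 - (3/2 - 4/S) = 3 + (-3/2 + 4/S) = 3/2 + 4/S)
(-21*(-45))*c(p, -6) = (-21*(-45))*(3/2 + 4/(-1)) = 945*(3/2 + 4*(-1)) = 945*(3/2 - 4) = 945*(-5/2) = -4725/2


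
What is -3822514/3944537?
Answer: -3822514/3944537 ≈ -0.96907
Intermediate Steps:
-3822514/3944537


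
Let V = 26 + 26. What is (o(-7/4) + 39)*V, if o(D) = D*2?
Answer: 1846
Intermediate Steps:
o(D) = 2*D
V = 52
(o(-7/4) + 39)*V = (2*(-7/4) + 39)*52 = (-7/2 + 39)*52 = (71/2)*52 = 1846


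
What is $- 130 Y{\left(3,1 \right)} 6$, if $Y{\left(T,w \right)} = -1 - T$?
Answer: $3120$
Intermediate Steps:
$- 130 Y{\left(3,1 \right)} 6 = - 130 \left(-1 - 3\right) 6 = \left(-130\right) \left(-4\right) 6 = 520 \cdot 6 = 3120$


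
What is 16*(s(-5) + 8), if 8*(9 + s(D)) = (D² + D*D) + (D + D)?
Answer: 64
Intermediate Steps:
s(D) = -9 + D/4 + D²/4 (s(D) = -9 + ((D² + D*D) + (D + D))/8 = -9 + ((D² + D²) + 2*D)/8 = -9 + (2*D² + 2*D)/8 = -9 + (2*D + 2*D²)/8 = -9 + (D/4 + D²/4) = -9 + D/4 + D²/4)
16*(s(-5) + 8) = 16*((-9 + (¼)*(-5) + (¼)*(-5)²) + 8) = 16*((-9 - 5/4 + (¼)*25) + 8) = 16*((-9 - 5/4 + 25/4) + 8) = 16*(-4 + 8) = 16*4 = 64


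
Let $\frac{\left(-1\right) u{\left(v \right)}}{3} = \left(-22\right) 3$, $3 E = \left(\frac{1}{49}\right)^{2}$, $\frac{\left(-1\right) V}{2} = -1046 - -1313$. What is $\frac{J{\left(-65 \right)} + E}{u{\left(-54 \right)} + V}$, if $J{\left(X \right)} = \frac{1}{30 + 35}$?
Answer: $- \frac{1817}{39328380} \approx -4.6201 \cdot 10^{-5}$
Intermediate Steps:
$V = -534$ ($V = - 2 \left(-1046 - -1313\right) = - 2 \left(-1046 + 1313\right) = \left(-2\right) 267 = -534$)
$J{\left(X \right)} = \frac{1}{65}$
$E = \frac{1}{7203}$ ($E = \frac{\left(\frac{1}{49}\right)^{2}}{3} = \frac{1}{3 \cdot 2401} = \frac{1}{3} \cdot \frac{1}{2401} = \frac{1}{7203} \approx 0.00013883$)
$u{\left(v \right)} = 198$ ($u{\left(v \right)} = - 3 \left(\left(-22\right) 3\right) = \left(-3\right) \left(-66\right) = 198$)
$\frac{J{\left(-65 \right)} + E}{u{\left(-54 \right)} + V} = \frac{\frac{1}{65} + \frac{1}{7203}}{198 - 534} = \frac{7268}{468195 \left(-336\right)} = \frac{7268}{468195} \left(- \frac{1}{336}\right) = - \frac{1817}{39328380}$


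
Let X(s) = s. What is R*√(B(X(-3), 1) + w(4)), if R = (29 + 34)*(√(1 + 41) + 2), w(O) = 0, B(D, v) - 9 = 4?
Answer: 63*√13*(2 + √42) ≈ 1926.4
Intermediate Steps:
B(D, v) = 13 (B(D, v) = 9 + 4 = 13)
R = 126 + 63*√42 (R = 63*(√42 + 2) = 63*(2 + √42) = 126 + 63*√42 ≈ 534.29)
R*√(B(X(-3), 1) + w(4)) = (126 + 63*√42)*√(13 + 0) = (126 + 63*√42)*√13 = √13*(126 + 63*√42)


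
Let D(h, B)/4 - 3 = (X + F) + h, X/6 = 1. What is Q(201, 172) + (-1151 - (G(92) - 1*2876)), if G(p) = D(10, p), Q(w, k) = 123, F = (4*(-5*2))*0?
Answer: 1772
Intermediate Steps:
X = 6 (X = 6*1 = 6)
F = 0 (F = (4*(-10))*0 = -40*0 = 0)
D(h, B) = 36 + 4*h (D(h, B) = 12 + 4*((6 + 0) + h) = 12 + 4*(6 + h) = 12 + (24 + 4*h) = 36 + 4*h)
G(p) = 76 (G(p) = 36 + 4*10 = 36 + 40 = 76)
Q(201, 172) + (-1151 - (G(92) - 1*2876)) = 123 + (-1151 - (76 - 1*2876)) = 123 + (-1151 - (76 - 2876)) = 123 + (-1151 - 1*(-2800)) = 123 + (-1151 + 2800) = 123 + 1649 = 1772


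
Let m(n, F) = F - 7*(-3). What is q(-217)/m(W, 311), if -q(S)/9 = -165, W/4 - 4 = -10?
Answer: 1485/332 ≈ 4.4729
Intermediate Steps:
W = -24 (W = 16 + 4*(-10) = 16 - 40 = -24)
m(n, F) = 21 + F (m(n, F) = F + 21 = 21 + F)
q(S) = 1485 (q(S) = -9*(-165) = 1485)
q(-217)/m(W, 311) = 1485/(21 + 311) = 1485/332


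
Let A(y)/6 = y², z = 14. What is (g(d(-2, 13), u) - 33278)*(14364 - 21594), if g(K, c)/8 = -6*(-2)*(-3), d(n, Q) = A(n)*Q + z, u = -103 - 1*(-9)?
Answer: 242682180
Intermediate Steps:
u = -94 (u = -103 + 9 = -94)
A(y) = 6*y²
d(n, Q) = 14 + 6*Q*n² (d(n, Q) = (6*n²)*Q + 14 = 6*Q*n² + 14 = 14 + 6*Q*n²)
g(K, c) = -288 (g(K, c) = 8*(-6*(-2)*(-3)) = 8*(12*(-3)) = 8*(-36) = -288)
(g(d(-2, 13), u) - 33278)*(14364 - 21594) = (-288 - 33278)*(14364 - 21594) = -33566*(-7230) = 242682180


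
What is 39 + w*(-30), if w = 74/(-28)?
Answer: 828/7 ≈ 118.29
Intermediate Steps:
w = -37/14 (w = 74*(-1/28) = -37/14 ≈ -2.6429)
39 + w*(-30) = 39 - 37/14*(-30) = 39 + 555/7 = 828/7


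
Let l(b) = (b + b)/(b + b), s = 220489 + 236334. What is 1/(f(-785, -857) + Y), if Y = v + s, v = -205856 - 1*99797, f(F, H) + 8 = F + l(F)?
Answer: 1/150378 ≈ 6.6499e-6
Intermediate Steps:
s = 456823
l(b) = 1 (l(b) = (2*b)/((2*b)) = (2*b)*(1/(2*b)) = 1)
f(F, H) = -7 + F (f(F, H) = -8 + (F + 1) = -8 + (1 + F) = -7 + F)
v = -305653 (v = -205856 - 99797 = -305653)
Y = 151170 (Y = -305653 + 456823 = 151170)
1/(f(-785, -857) + Y) = 1/((-7 - 785) + 151170) = 1/(-792 + 151170) = 1/150378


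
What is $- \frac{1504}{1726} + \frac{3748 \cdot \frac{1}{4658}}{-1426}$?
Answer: $- \frac{1249562535}{1433077951} \approx -0.87194$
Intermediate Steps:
$- \frac{1504}{1726} + \frac{3748 \cdot \frac{1}{4658}}{-1426} = \left(-1504\right) \frac{1}{1726} + 3748 \cdot \frac{1}{4658} \left(- \frac{1}{1426}\right) = - \frac{752}{863} + \frac{1874}{2329} \left(- \frac{1}{1426}\right) = - \frac{752}{863} - \frac{937}{1660577} = - \frac{1249562535}{1433077951}$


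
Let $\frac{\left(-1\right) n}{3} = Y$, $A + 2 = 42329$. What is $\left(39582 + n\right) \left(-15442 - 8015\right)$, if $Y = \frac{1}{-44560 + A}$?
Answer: $- \frac{296183526759}{319} \approx -9.2848 \cdot 10^{8}$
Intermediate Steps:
$A = 42327$ ($A = -2 + 42329 = 42327$)
$Y = - \frac{1}{2233}$ ($Y = \frac{1}{-44560 + 42327} = \frac{1}{-2233} = - \frac{1}{2233} \approx -0.00044783$)
$n = \frac{3}{2233}$ ($n = \left(-3\right) \left(- \frac{1}{2233}\right) = \frac{3}{2233} \approx 0.0013435$)
$\left(39582 + n\right) \left(-15442 - 8015\right) = \left(39582 + \frac{3}{2233}\right) \left(-15442 - 8015\right) = \frac{88386609}{2233} \left(-23457\right) = - \frac{296183526759}{319}$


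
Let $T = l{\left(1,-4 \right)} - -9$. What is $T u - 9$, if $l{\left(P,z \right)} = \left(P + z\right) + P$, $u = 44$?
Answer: $299$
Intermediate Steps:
$l{\left(P,z \right)} = z + 2 P$
$T = 7$ ($T = \left(-4 + 2 \cdot 1\right) - -9 = \left(-4 + 2\right) + 9 = -2 + 9 = 7$)
$T u - 9 = 7 \cdot 44 - 9 = 308 - 9 = 299$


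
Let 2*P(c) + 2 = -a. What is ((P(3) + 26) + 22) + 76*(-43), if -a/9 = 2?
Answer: -3212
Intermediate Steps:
a = -18 (a = -9*2 = -18)
P(c) = 8 (P(c) = -1 + (-1*(-18))/2 = -1 + (½)*18 = -1 + 9 = 8)
((P(3) + 26) + 22) + 76*(-43) = ((8 + 26) + 22) + 76*(-43) = (34 + 22) - 3268 = 56 - 3268 = -3212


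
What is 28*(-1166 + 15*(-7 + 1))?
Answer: -35168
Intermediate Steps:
28*(-1166 + 15*(-7 + 1)) = 28*(-1166 + 15*(-6)) = 28*(-1166 - 90) = 28*(-1256) = -35168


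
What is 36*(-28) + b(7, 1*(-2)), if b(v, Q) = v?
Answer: -1001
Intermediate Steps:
36*(-28) + b(7, 1*(-2)) = 36*(-28) + 7 = -1008 + 7 = -1001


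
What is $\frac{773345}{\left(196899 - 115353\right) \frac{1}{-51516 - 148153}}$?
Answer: $- \frac{154413022805}{81546} \approx -1.8936 \cdot 10^{6}$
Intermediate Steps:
$\frac{773345}{\left(196899 - 115353\right) \frac{1}{-51516 - 148153}} = \frac{773345}{81546 \frac{1}{-199669}} = \frac{773345}{81546 \left(- \frac{1}{199669}\right)} = \frac{773345}{- \frac{81546}{199669}} = 773345 \left(- \frac{199669}{81546}\right) = - \frac{154413022805}{81546}$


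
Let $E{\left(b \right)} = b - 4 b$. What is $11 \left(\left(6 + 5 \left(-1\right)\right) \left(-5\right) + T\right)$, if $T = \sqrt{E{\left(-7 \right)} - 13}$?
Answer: $-55 + 22 \sqrt{2} \approx -23.887$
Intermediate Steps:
$E{\left(b \right)} = - 3 b$
$T = 2 \sqrt{2}$ ($T = \sqrt{\left(-3\right) \left(-7\right) - 13} = \sqrt{21 - 13} = \sqrt{8} = 2 \sqrt{2} \approx 2.8284$)
$11 \left(\left(6 + 5 \left(-1\right)\right) \left(-5\right) + T\right) = 11 \left(\left(6 + 5 \left(-1\right)\right) \left(-5\right) + 2 \sqrt{2}\right) = 11 \left(\left(6 - 5\right) \left(-5\right) + 2 \sqrt{2}\right) = 11 \left(1 \left(-5\right) + 2 \sqrt{2}\right) = 11 \left(-5 + 2 \sqrt{2}\right) = -55 + 22 \sqrt{2}$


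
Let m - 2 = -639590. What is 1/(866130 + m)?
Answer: 1/226542 ≈ 4.4142e-6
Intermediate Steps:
m = -639588 (m = 2 - 639590 = -639588)
1/(866130 + m) = 1/(866130 - 639588) = 1/226542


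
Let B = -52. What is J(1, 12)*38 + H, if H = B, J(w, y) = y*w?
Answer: 404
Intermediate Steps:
J(w, y) = w*y
H = -52
J(1, 12)*38 + H = (1*12)*38 - 52 = 12*38 - 52 = 456 - 52 = 404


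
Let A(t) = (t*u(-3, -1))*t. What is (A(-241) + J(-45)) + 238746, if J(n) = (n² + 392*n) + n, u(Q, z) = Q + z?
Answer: -9238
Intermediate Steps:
J(n) = n² + 393*n
A(t) = -4*t² (A(t) = (t*(-3 - 1))*t = (t*(-4))*t = (-4*t)*t = -4*t²)
(A(-241) + J(-45)) + 238746 = (-4*(-241)² - 45*(393 - 45)) + 238746 = (-4*58081 - 45*348) + 238746 = (-232324 - 15660) + 238746 = -247984 + 238746 = -9238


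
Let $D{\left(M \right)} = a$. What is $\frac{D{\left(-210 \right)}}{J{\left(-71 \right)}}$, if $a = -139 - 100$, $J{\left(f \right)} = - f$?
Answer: $- \frac{239}{71} \approx -3.3662$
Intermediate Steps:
$a = -239$ ($a = -139 - 100 = -239$)
$D{\left(M \right)} = -239$
$\frac{D{\left(-210 \right)}}{J{\left(-71 \right)}} = - \frac{239}{\left(-1\right) \left(-71\right)} = - \frac{239}{71}$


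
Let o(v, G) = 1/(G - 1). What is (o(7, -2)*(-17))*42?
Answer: 238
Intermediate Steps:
o(v, G) = 1/(-1 + G)
(o(7, -2)*(-17))*42 = (-17/(-1 - 2))*42 = (-17/(-3))*42 = -1/3*(-17)*42 = (17/3)*42 = 238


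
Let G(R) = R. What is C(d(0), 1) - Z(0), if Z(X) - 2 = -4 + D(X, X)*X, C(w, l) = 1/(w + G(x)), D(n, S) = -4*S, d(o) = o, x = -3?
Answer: 5/3 ≈ 1.6667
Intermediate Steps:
C(w, l) = 1/(-3 + w) (C(w, l) = 1/(w - 3) = 1/(-3 + w))
Z(X) = -2 - 4*X² (Z(X) = 2 + (-4 + (-4*X)*X) = 2 + (-4 - 4*X²) = -2 - 4*X²)
C(d(0), 1) - Z(0) = 1/(-3 + 0) - (-2 - 4*0²) = 1/(-3) - (-2 - 4*0) = -⅓ - (-2 + 0) = -⅓ - 1*(-2) = -⅓ + 2 = 5/3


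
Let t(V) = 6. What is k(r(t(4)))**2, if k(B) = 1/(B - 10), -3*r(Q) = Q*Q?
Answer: 1/484 ≈ 0.0020661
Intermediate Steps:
r(Q) = -Q**2/3 (r(Q) = -Q*Q/3 = -Q**2/3)
k(B) = 1/(-10 + B)
k(r(t(4)))**2 = (1/(-10 - 1/3*6**2))**2 = (1/(-10 - 1/3*36))**2 = (1/(-10 - 12))**2 = (1/(-22))**2 = (-1/22)**2 = 1/484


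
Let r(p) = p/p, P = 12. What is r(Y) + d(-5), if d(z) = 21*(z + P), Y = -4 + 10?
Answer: 148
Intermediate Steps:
Y = 6
r(p) = 1
d(z) = 252 + 21*z (d(z) = 21*(z + 12) = 21*(12 + z) = 252 + 21*z)
r(Y) + d(-5) = 1 + (252 + 21*(-5)) = 1 + (252 - 105) = 1 + 147 = 148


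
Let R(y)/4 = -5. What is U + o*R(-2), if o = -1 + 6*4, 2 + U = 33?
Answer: -429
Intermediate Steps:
U = 31 (U = -2 + 33 = 31)
R(y) = -20 (R(y) = 4*(-5) = -20)
o = 23 (o = -1 + 24 = 23)
U + o*R(-2) = 31 + 23*(-20) = 31 - 460 = -429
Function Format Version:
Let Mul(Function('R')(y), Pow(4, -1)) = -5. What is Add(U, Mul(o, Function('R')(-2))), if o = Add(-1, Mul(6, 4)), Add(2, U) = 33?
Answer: -429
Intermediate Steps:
U = 31 (U = Add(-2, 33) = 31)
Function('R')(y) = -20 (Function('R')(y) = Mul(4, -5) = -20)
o = 23 (o = Add(-1, 24) = 23)
Add(U, Mul(o, Function('R')(-2))) = Add(31, Mul(23, -20)) = Add(31, -460) = -429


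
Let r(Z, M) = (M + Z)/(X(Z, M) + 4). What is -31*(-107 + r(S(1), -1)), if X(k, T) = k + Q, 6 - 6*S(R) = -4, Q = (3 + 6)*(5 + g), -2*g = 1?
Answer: 918685/277 ≈ 3316.6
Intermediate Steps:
g = -1/2 (g = -1/2*1 = -1/2 ≈ -0.50000)
Q = 81/2 (Q = (3 + 6)*(5 - 1/2) = 9*(9/2) = 81/2 ≈ 40.500)
S(R) = 5/3 (S(R) = 1 - 1/6*(-4) = 1 + 2/3 = 5/3)
X(k, T) = 81/2 + k (X(k, T) = k + 81/2 = 81/2 + k)
r(Z, M) = (M + Z)/(89/2 + Z) (r(Z, M) = (M + Z)/((81/2 + Z) + 4) = (M + Z)/(89/2 + Z))
-31*(-107 + r(S(1), -1)) = -31*(-107 + 2*(-1 + 5/3)/(89 + 2*(5/3))) = -31*(-107 + 2*(2/3)/(89 + 10/3)) = -31*(-107 + 2*(2/3)/(277/3)) = -31*(-107 + 2*(3/277)*(2/3)) = -31*(-107 + 4/277) = -31*(-29635/277) = 918685/277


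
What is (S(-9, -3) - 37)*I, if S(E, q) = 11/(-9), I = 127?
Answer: -43688/9 ≈ -4854.2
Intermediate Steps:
S(E, q) = -11/9 (S(E, q) = 11*(-1/9) = -11/9)
(S(-9, -3) - 37)*I = (-11/9 - 37)*127 = -344/9*127 = -43688/9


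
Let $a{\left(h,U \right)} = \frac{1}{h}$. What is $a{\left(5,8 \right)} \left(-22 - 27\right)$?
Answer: $- \frac{49}{5} \approx -9.8$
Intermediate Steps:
$a{\left(5,8 \right)} \left(-22 - 27\right) = \frac{-22 - 27}{5} = \frac{1}{5} \left(-49\right) = - \frac{49}{5}$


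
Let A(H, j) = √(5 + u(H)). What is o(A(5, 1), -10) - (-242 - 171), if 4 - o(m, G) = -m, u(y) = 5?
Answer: 417 + √10 ≈ 420.16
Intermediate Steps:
A(H, j) = √10 (A(H, j) = √(5 + 5) = √10)
o(m, G) = 4 + m (o(m, G) = 4 - (-1)*1*m = 4 - (-1)*m = 4 + m)
o(A(5, 1), -10) - (-242 - 171) = (4 + √10) - (-242 - 171) = (4 + √10) - 1*(-413) = (4 + √10) + 413 = 417 + √10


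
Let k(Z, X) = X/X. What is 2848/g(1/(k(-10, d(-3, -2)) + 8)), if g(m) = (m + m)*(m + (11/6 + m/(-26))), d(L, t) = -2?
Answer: 1499472/227 ≈ 6605.6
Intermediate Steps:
k(Z, X) = 1
g(m) = 2*m*(11/6 + 25*m/26) (g(m) = (2*m)*(m + (11*(⅙) + m*(-1/26))) = (2*m)*(m + (11/6 - m/26)) = (2*m)*(11/6 + 25*m/26) = 2*m*(11/6 + 25*m/26))
2848/g(1/(k(-10, d(-3, -2)) + 8)) = 2848/(((143 + 75/(1 + 8))/(39*(1 + 8)))) = 2848/(((1/39)*(143 + 75/9)/9)) = 2848/(((1/39)*(⅑)*(143 + 75*(⅑)))) = 2848/(((1/39)*(⅑)*(143 + 25/3))) = 2848/(((1/39)*(⅑)*(454/3))) = 2848/(454/1053) = 2848*(1053/454) = 1499472/227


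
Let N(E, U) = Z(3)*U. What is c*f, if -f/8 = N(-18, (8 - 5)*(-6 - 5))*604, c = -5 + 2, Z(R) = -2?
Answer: 956736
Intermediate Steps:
N(E, U) = -2*U
c = -3
f = -318912 (f = -8*(-2*(8 - 5)*(-6 - 5))*604 = -8*(-6*(-11))*604 = -8*(-2*(-33))*604 = -528*604 = -8*39864 = -318912)
c*f = -3*(-318912) = 956736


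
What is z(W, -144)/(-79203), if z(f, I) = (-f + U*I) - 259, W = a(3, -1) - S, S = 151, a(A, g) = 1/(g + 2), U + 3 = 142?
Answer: 20125/79203 ≈ 0.25409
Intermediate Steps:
U = 139 (U = -3 + 142 = 139)
a(A, g) = 1/(2 + g)
W = -150 (W = 1/(2 - 1) - 1*151 = 1/1 - 151 = 1 - 151 = -150)
z(f, I) = -259 - f + 139*I (z(f, I) = (-f + 139*I) - 259 = -259 - f + 139*I)
z(W, -144)/(-79203) = (-259 - 1*(-150) + 139*(-144))/(-79203) = (-259 + 150 - 20016)*(-1/79203) = -20125*(-1/79203) = 20125/79203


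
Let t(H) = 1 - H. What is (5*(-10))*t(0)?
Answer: -50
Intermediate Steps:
(5*(-10))*t(0) = (5*(-10))*(1 - 1*0) = -50*(1 + 0) = -50*1 = -50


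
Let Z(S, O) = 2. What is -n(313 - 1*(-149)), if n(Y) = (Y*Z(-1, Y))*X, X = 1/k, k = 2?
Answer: -462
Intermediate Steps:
X = 1/2 ≈ 0.50000
n(Y) = Y (n(Y) = (Y*2)*(1/2) = (2*Y)*(1/2) = Y)
-n(313 - 1*(-149)) = -(313 - 1*(-149)) = -(313 + 149) = -1*462 = -462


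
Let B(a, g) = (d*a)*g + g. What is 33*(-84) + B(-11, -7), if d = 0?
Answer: -2779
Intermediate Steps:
B(a, g) = g (B(a, g) = (0*a)*g + g = 0*g + g = 0 + g = g)
33*(-84) + B(-11, -7) = 33*(-84) - 7 = -2772 - 7 = -2779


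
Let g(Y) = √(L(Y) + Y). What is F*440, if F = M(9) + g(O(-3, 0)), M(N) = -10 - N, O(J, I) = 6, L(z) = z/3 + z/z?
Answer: -7040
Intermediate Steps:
L(z) = 1 + z/3 (L(z) = z*(⅓) + 1 = z/3 + 1 = 1 + z/3)
g(Y) = √(1 + 4*Y/3) (g(Y) = √((1 + Y/3) + Y) = √(1 + 4*Y/3))
F = -16 (F = (-10 - 1*9) + √(9 + 12*6)/3 = (-10 - 9) + √(9 + 72)/3 = -19 + √81/3 = -19 + (⅓)*9 = -19 + 3 = -16)
F*440 = -16*440 = -7040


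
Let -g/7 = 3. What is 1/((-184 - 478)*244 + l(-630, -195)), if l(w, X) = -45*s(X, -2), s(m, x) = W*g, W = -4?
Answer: -1/165308 ≈ -6.0493e-6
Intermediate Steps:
g = -21 (g = -7*3 = -21)
s(m, x) = 84 (s(m, x) = -4*(-21) = 84)
l(w, X) = -3780 (l(w, X) = -45*84 = -3780)
1/((-184 - 478)*244 + l(-630, -195)) = 1/((-184 - 478)*244 - 3780) = 1/(-662*244 - 3780) = 1/(-161528 - 3780) = 1/(-165308) = -1/165308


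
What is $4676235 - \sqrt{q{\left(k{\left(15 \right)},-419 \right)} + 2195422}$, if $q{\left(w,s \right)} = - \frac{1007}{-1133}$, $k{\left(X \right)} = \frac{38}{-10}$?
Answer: $4676235 - \frac{37 \sqrt{2058612281}}{1133} \approx 4.6748 \cdot 10^{6}$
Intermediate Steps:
$k{\left(X \right)} = - \frac{19}{5}$ ($k{\left(X \right)} = 38 \left(- \frac{1}{10}\right) = - \frac{19}{5}$)
$q{\left(w,s \right)} = \frac{1007}{1133}$ ($q{\left(w,s \right)} = \left(-1007\right) \left(- \frac{1}{1133}\right) = \frac{1007}{1133}$)
$4676235 - \sqrt{q{\left(k{\left(15 \right)},-419 \right)} + 2195422} = 4676235 - \sqrt{\frac{1007}{1133} + 2195422} = 4676235 - \sqrt{\frac{2487414133}{1133}} = 4676235 - \frac{37 \sqrt{2058612281}}{1133}$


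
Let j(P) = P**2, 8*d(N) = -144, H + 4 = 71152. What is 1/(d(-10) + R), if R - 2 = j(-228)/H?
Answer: -5929/90532 ≈ -0.065491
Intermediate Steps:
H = 71148 (H = -4 + 71152 = 71148)
d(N) = -18 (d(N) = (1/8)*(-144) = -18)
R = 16190/5929 (R = 2 + (-228)**2/71148 = 2 + 51984*(1/71148) = 2 + 4332/5929 = 16190/5929 ≈ 2.7306)
1/(d(-10) + R) = 1/(-18 + 16190/5929) = 1/(-90532/5929) = -5929/90532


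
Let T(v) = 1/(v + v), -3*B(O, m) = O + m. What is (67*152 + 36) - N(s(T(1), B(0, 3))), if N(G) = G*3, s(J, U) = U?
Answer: 10223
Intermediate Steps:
B(O, m) = -O/3 - m/3 (B(O, m) = -(O + m)/3 = -O/3 - m/3)
T(v) = 1/(2*v)
N(G) = 3*G
(67*152 + 36) - N(s(T(1), B(0, 3))) = (67*152 + 36) - 3*(-⅓*0 - ⅓*3) = (10184 + 36) - 3*(0 - 1) = 10220 - 3*(-1) = 10220 - 1*(-3) = 10220 + 3 = 10223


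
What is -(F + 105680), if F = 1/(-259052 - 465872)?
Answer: -76609968319/724924 ≈ -1.0568e+5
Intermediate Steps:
F = -1/724924 (F = 1/(-724924) = -1/724924 ≈ -1.3795e-6)
-(F + 105680) = -(-1/724924 + 105680) = -1*76609968319/724924 = -76609968319/724924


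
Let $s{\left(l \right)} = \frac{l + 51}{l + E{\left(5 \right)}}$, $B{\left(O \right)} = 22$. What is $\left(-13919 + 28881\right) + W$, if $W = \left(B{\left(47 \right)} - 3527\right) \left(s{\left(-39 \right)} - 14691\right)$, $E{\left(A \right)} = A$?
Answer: $\frac{875638619}{17} \approx 5.1508 \cdot 10^{7}$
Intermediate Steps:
$s{\left(l \right)} = \frac{51 + l}{5 + l}$ ($s{\left(l \right)} = \frac{l + 51}{l + 5} = \frac{51 + l}{5 + l}$)
$W = \frac{875384265}{17}$ ($W = \left(22 - 3527\right) \left(\frac{51 - 39}{5 - 39} - 14691\right) = - 3505 \left(\frac{1}{-34} \cdot 12 - 14691\right) = - 3505 \left(\left(- \frac{1}{34}\right) 12 - 14691\right) = - 3505 \left(- \frac{6}{17} - 14691\right) = \left(-3505\right) \left(- \frac{249753}{17}\right) = \frac{875384265}{17} \approx 5.1493 \cdot 10^{7}$)
$\left(-13919 + 28881\right) + W = \left(-13919 + 28881\right) + \frac{875384265}{17} = 14962 + \frac{875384265}{17} = \frac{875638619}{17}$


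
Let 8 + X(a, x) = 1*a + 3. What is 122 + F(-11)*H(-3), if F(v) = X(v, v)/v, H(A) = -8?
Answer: 1214/11 ≈ 110.36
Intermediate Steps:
X(a, x) = -5 + a (X(a, x) = -8 + (1*a + 3) = -8 + (a + 3) = -8 + (3 + a) = -5 + a)
F(v) = (-5 + v)/v
122 + F(-11)*H(-3) = 122 + ((-5 - 11)/(-11))*(-8) = 122 - 1/11*(-16)*(-8) = 122 + (16/11)*(-8) = 122 - 128/11 = 1214/11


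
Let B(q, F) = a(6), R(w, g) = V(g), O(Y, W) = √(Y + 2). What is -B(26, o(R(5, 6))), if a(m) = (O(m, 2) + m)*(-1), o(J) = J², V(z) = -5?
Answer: 6 + 2*√2 ≈ 8.8284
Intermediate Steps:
O(Y, W) = √(2 + Y)
R(w, g) = -5
a(m) = -m - √(2 + m) (a(m) = (√(2 + m) + m)*(-1) = (m + √(2 + m))*(-1) = -m - √(2 + m))
B(q, F) = -6 - 2*√2 (B(q, F) = -1*6 - √(2 + 6) = -6 - √8 = -6 - 2*√2)
-B(26, o(R(5, 6))) = -(-6 - 2*√2) = 6 + 2*√2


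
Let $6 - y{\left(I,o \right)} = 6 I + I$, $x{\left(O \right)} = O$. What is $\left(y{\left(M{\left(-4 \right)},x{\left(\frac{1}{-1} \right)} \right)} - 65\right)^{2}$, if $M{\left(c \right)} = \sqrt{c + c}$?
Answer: $3089 + 1652 i \sqrt{2} \approx 3089.0 + 2336.3 i$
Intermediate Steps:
$M{\left(c \right)} = \sqrt{2} \sqrt{c}$ ($M{\left(c \right)} = \sqrt{2 c} = \sqrt{2} \sqrt{c}$)
$y{\left(I,o \right)} = 6 - 7 I$ ($y{\left(I,o \right)} = 6 - \left(6 I + I\right) = 6 - 7 I$)
$\left(y{\left(M{\left(-4 \right)},x{\left(\frac{1}{-1} \right)} \right)} - 65\right)^{2} = \left(\left(6 - 7 \sqrt{2} \sqrt{-4}\right) - 65\right)^{2} = \left(\left(6 - 7 \sqrt{2} \cdot 2 i\right) - 65\right)^{2} = \left(\left(6 - 7 \cdot 2 i \sqrt{2}\right) - 65\right)^{2} = \left(\left(6 - 14 i \sqrt{2}\right) - 65\right)^{2} = \left(-59 - 14 i \sqrt{2}\right)^{2}$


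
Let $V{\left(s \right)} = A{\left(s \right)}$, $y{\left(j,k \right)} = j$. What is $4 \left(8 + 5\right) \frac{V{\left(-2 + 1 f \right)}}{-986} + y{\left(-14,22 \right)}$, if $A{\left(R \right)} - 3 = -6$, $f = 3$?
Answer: $- \frac{6824}{493} \approx -13.842$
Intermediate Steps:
$A{\left(R \right)} = -3$ ($A{\left(R \right)} = 3 - 6 = -3$)
$V{\left(s \right)} = -3$
$4 \left(8 + 5\right) \frac{V{\left(-2 + 1 f \right)}}{-986} + y{\left(-14,22 \right)} = 4 \left(8 + 5\right) \left(- \frac{3}{-986}\right) - 14 = 4 \cdot 13 \left(\left(-3\right) \left(- \frac{1}{986}\right)\right) - 14 = 52 \cdot \frac{3}{986} - 14 = \frac{78}{493} - 14 = - \frac{6824}{493}$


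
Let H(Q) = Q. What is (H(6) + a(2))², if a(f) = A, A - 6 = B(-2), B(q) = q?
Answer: 100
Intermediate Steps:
A = 4 (A = 6 - 2 = 4)
a(f) = 4
(H(6) + a(2))² = (6 + 4)² = 10² = 100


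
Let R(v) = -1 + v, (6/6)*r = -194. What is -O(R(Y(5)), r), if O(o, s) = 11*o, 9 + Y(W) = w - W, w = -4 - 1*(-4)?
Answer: 165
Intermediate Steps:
w = 0 (w = -4 + 4 = 0)
r = -194
Y(W) = -9 - W (Y(W) = -9 + (0 - W) = -9 - W)
-O(R(Y(5)), r) = -11*(-1 + (-9 - 1*5)) = -11*(-1 + (-9 - 5)) = -11*(-1 - 14) = -11*(-15) = -1*(-165) = 165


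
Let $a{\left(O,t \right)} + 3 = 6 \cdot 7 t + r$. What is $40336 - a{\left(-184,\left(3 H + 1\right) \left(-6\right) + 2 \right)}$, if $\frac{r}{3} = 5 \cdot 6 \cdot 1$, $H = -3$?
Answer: $38149$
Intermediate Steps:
$r = 90$ ($r = 3 \cdot 5 \cdot 6 \cdot 1 = 3 \cdot 30 \cdot 1 = 3 \cdot 30 = 90$)
$a{\left(O,t \right)} = 87 + 42 t$ ($a{\left(O,t \right)} = -3 + \left(6 \cdot 7 t + 90\right) = -3 + \left(42 t + 90\right) = -3 + \left(90 + 42 t\right) = 87 + 42 t$)
$40336 - a{\left(-184,\left(3 H + 1\right) \left(-6\right) + 2 \right)} = 40336 - \left(87 + 42 \left(\left(3 \left(-3\right) + 1\right) \left(-6\right) + 2\right)\right) = 40336 - \left(87 + 42 \left(\left(-9 + 1\right) \left(-6\right) + 2\right)\right) = 40336 - \left(87 + 42 \left(\left(-8\right) \left(-6\right) + 2\right)\right) = 40336 - \left(87 + 42 \left(48 + 2\right)\right) = 40336 - \left(87 + 42 \cdot 50\right) = 40336 - \left(87 + 2100\right) = 40336 - 2187 = 38149$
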